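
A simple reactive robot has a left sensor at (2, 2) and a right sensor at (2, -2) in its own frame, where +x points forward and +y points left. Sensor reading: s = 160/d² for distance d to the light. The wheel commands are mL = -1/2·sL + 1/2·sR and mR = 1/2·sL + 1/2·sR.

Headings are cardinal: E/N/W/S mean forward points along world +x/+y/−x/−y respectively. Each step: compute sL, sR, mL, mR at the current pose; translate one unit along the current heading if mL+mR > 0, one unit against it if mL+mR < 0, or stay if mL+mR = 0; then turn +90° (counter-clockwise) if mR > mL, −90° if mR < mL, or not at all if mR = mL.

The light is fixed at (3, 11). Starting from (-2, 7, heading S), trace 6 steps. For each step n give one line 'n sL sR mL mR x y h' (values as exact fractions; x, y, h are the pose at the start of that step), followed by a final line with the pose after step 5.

n=0: pose=(-2,7,S); sL=32/9, sR=32/17; mL=-128/153, mR=416/153; mL+mR=32/17 → advance +1; mR−mL=32/9 → turn +1·90°
n=1: pose=(-2,6,E); sL=80/9, sR=80/29; mL=-800/261, mR=1520/261; mL+mR=80/29 → advance +1; mR−mL=80/9 → turn +1·90°
n=2: pose=(-1,6,N); sL=32/9, sR=160/13; mL=512/117, mR=928/117; mL+mR=160/13 → advance +1; mR−mL=32/9 → turn +1·90°
n=3: pose=(-1,7,W); sL=20/9, sR=4; mL=8/9, mR=28/9; mL+mR=4 → advance +1; mR−mL=20/9 → turn +1·90°
n=4: pose=(-2,7,S); sL=32/9, sR=32/17; mL=-128/153, mR=416/153; mL+mR=32/17 → advance +1; mR−mL=32/9 → turn +1·90°
n=5: pose=(-2,6,E); sL=80/9, sR=80/29; mL=-800/261, mR=1520/261; mL+mR=80/29 → advance +1; mR−mL=80/9 → turn +1·90°

0 32/9 32/17 -128/153 416/153 -2 7 S
1 80/9 80/29 -800/261 1520/261 -2 6 E
2 32/9 160/13 512/117 928/117 -1 6 N
3 20/9 4 8/9 28/9 -1 7 W
4 32/9 32/17 -128/153 416/153 -2 7 S
5 80/9 80/29 -800/261 1520/261 -2 6 E
final -1 6 N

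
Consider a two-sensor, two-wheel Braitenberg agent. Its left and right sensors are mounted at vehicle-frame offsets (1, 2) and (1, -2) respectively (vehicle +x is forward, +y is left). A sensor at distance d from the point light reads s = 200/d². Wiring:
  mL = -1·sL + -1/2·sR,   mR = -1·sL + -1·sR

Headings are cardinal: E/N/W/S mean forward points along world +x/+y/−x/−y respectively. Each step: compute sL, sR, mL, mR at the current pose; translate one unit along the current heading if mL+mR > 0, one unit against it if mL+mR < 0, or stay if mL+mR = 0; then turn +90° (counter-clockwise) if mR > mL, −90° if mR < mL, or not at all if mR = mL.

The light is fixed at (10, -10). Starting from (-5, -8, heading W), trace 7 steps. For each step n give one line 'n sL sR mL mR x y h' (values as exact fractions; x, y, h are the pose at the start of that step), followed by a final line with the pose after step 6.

0 25/32 25/34 -625/544 -825/544 -5 -8 W
1 40/53 200/153 -11420/8109 -16720/8109 -4 -8 N
2 100/89 20/17 -2590/1513 -3480/1513 -4 -9 E
3 200/169 200/289 -74700/48841 -91600/48841 -5 -9 S
4 25/32 25/34 -625/544 -825/544 -5 -8 W
5 40/53 200/153 -11420/8109 -16720/8109 -4 -8 N
6 100/89 20/17 -2590/1513 -3480/1513 -4 -9 E
final -5 -9 S

n=0: pose=(-5,-8,W); sL=25/32, sR=25/34; mL=-625/544, mR=-825/544; mL+mR=-725/272 → advance -1; mR−mL=-25/68 → turn -1·90°
n=1: pose=(-4,-8,N); sL=40/53, sR=200/153; mL=-11420/8109, mR=-16720/8109; mL+mR=-9380/2703 → advance -1; mR−mL=-100/153 → turn -1·90°
n=2: pose=(-4,-9,E); sL=100/89, sR=20/17; mL=-2590/1513, mR=-3480/1513; mL+mR=-6070/1513 → advance -1; mR−mL=-10/17 → turn -1·90°
n=3: pose=(-5,-9,S); sL=200/169, sR=200/289; mL=-74700/48841, mR=-91600/48841; mL+mR=-166300/48841 → advance -1; mR−mL=-100/289 → turn -1·90°
n=4: pose=(-5,-8,W); sL=25/32, sR=25/34; mL=-625/544, mR=-825/544; mL+mR=-725/272 → advance -1; mR−mL=-25/68 → turn -1·90°
n=5: pose=(-4,-8,N); sL=40/53, sR=200/153; mL=-11420/8109, mR=-16720/8109; mL+mR=-9380/2703 → advance -1; mR−mL=-100/153 → turn -1·90°
n=6: pose=(-4,-9,E); sL=100/89, sR=20/17; mL=-2590/1513, mR=-3480/1513; mL+mR=-6070/1513 → advance -1; mR−mL=-10/17 → turn -1·90°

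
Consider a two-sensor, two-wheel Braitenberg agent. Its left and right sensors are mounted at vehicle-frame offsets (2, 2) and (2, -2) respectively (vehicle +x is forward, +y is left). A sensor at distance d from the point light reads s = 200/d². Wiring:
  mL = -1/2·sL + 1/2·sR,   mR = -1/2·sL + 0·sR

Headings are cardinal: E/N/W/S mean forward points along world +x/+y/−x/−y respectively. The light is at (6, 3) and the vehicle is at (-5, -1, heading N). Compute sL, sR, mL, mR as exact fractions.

left sensor world pos  = (-7, 1); dL² = 173
right sensor world pos = (-3, 1); dR² = 85
sL = 200/173 = 200/173
sR = 200/85 = 40/17
mL = -1/2·sL + 1/2·sR = 1760/2941
mR = -1/2·sL + 0·sR = -100/173

200/173 40/17 1760/2941 -100/173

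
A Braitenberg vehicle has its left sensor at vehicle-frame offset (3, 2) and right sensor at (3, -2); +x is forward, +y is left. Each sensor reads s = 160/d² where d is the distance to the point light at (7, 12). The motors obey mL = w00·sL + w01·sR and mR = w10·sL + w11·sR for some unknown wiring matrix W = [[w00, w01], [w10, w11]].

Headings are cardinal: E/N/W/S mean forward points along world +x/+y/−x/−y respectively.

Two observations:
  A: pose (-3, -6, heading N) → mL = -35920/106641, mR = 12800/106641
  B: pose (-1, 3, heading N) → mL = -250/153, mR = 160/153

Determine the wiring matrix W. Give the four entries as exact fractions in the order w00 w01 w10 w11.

obs A: pose=(-3,-6,N) → sL=160/369, sR=160/289, mL=-35920/106641, mR=12800/106641
obs B: pose=(-1,3,N) → sL=20/17, sR=20/9, mL=-250/153, mR=160/153
sensor matrix S = [[160/369, 160/289], [20/17, 20/9]]; det S = 5094400/16316073
solve [mL_A; mL_B] = S·[w00; w01] and [mR_A; mR_B] = S·[w10; w11]:
  w00 = 1/2, w01 = -1, w10 = -1, w11 = 1

1/2 -1 -1 1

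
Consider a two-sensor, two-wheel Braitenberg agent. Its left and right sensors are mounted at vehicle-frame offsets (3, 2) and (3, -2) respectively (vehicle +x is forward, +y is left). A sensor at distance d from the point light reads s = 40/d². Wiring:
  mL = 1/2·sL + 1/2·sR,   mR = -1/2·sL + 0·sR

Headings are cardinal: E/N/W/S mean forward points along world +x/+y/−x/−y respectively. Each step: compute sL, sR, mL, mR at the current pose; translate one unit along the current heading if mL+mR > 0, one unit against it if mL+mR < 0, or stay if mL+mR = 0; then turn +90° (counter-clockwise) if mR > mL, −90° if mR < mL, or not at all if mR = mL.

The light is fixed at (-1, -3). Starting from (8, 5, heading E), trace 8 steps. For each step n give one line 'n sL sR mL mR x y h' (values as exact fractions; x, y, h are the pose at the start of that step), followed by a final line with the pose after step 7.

0 10/61 2/9 106/549 -5/61 8 5 E
1 40/169 40/89 5160/15041 -20/169 9 5 S
2 20/37 4/13 204/481 -10/37 9 4 W
3 40/149 40/221 7400/32929 -20/149 8 4 N
4 10/61 2/9 106/549 -5/61 8 5 E
5 40/169 40/89 5160/15041 -20/169 9 5 S
6 20/37 4/13 204/481 -10/37 9 4 W
7 40/149 40/221 7400/32929 -20/149 8 4 N
final 8 5 E

n=0: pose=(8,5,E); sL=10/61, sR=2/9; mL=106/549, mR=-5/61; mL+mR=1/9 → advance +1; mR−mL=-151/549 → turn -1·90°
n=1: pose=(9,5,S); sL=40/169, sR=40/89; mL=5160/15041, mR=-20/169; mL+mR=20/89 → advance +1; mR−mL=-6940/15041 → turn -1·90°
n=2: pose=(9,4,W); sL=20/37, sR=4/13; mL=204/481, mR=-10/37; mL+mR=2/13 → advance +1; mR−mL=-334/481 → turn -1·90°
n=3: pose=(8,4,N); sL=40/149, sR=40/221; mL=7400/32929, mR=-20/149; mL+mR=20/221 → advance +1; mR−mL=-11820/32929 → turn -1·90°
n=4: pose=(8,5,E); sL=10/61, sR=2/9; mL=106/549, mR=-5/61; mL+mR=1/9 → advance +1; mR−mL=-151/549 → turn -1·90°
n=5: pose=(9,5,S); sL=40/169, sR=40/89; mL=5160/15041, mR=-20/169; mL+mR=20/89 → advance +1; mR−mL=-6940/15041 → turn -1·90°
n=6: pose=(9,4,W); sL=20/37, sR=4/13; mL=204/481, mR=-10/37; mL+mR=2/13 → advance +1; mR−mL=-334/481 → turn -1·90°
n=7: pose=(8,4,N); sL=40/149, sR=40/221; mL=7400/32929, mR=-20/149; mL+mR=20/221 → advance +1; mR−mL=-11820/32929 → turn -1·90°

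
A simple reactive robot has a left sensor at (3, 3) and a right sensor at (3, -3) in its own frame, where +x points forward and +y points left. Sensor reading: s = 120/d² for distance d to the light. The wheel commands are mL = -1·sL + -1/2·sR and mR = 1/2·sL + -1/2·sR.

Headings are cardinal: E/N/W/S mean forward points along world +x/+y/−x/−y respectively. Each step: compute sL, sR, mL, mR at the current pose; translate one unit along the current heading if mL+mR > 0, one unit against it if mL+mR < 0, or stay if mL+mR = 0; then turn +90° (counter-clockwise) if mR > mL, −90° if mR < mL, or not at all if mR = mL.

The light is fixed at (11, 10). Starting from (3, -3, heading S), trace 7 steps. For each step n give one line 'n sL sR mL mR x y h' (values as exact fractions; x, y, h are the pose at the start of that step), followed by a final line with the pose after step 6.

0 120/281 120/377 -62100/105937 5760/105937 3 -3 S
1 60/53 12/25 -1818/1325 432/1325 3 -2 E
2 8/15 40/39 -68/65 -16/65 2 -2 N
3 3/10 30/61 -333/610 -117/1220 2 -3 W
4 120/281 120/377 -62100/105937 5760/105937 3 -3 S
5 60/53 12/25 -1818/1325 432/1325 3 -2 E
6 8/15 40/39 -68/65 -16/65 2 -2 N
final 2 -3 W

n=0: pose=(3,-3,S); sL=120/281, sR=120/377; mL=-62100/105937, mR=5760/105937; mL+mR=-56340/105937 → advance -1; mR−mL=180/281 → turn +1·90°
n=1: pose=(3,-2,E); sL=60/53, sR=12/25; mL=-1818/1325, mR=432/1325; mL+mR=-1386/1325 → advance -1; mR−mL=90/53 → turn +1·90°
n=2: pose=(2,-2,N); sL=8/15, sR=40/39; mL=-68/65, mR=-16/65; mL+mR=-84/65 → advance -1; mR−mL=4/5 → turn +1·90°
n=3: pose=(2,-3,W); sL=3/10, sR=30/61; mL=-333/610, mR=-117/1220; mL+mR=-783/1220 → advance -1; mR−mL=9/20 → turn +1·90°
n=4: pose=(3,-3,S); sL=120/281, sR=120/377; mL=-62100/105937, mR=5760/105937; mL+mR=-56340/105937 → advance -1; mR−mL=180/281 → turn +1·90°
n=5: pose=(3,-2,E); sL=60/53, sR=12/25; mL=-1818/1325, mR=432/1325; mL+mR=-1386/1325 → advance -1; mR−mL=90/53 → turn +1·90°
n=6: pose=(2,-2,N); sL=8/15, sR=40/39; mL=-68/65, mR=-16/65; mL+mR=-84/65 → advance -1; mR−mL=4/5 → turn +1·90°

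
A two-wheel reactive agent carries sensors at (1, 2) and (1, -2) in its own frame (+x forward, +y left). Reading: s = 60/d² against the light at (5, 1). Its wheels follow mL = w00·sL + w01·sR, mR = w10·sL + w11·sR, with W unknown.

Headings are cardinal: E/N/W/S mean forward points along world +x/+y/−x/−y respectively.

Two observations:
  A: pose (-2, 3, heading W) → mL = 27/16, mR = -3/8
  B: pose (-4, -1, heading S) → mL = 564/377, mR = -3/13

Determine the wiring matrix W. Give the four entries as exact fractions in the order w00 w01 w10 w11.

obs A: pose=(-2,3,W) → sL=15/16, sR=3/4, mL=27/16, mR=-3/8
obs B: pose=(-4,-1,S) → sL=30/29, sR=6/13, mL=564/377, mR=-3/13
sensor matrix S = [[15/16, 3/4], [30/29, 6/13]]; det S = -1035/3016
solve [mL_A; mL_B] = S·[w00; w01] and [mR_A; mR_B] = S·[w10; w11]:
  w00 = 1, w01 = 1, w10 = 0, w11 = -1/2

1 1 0 -1/2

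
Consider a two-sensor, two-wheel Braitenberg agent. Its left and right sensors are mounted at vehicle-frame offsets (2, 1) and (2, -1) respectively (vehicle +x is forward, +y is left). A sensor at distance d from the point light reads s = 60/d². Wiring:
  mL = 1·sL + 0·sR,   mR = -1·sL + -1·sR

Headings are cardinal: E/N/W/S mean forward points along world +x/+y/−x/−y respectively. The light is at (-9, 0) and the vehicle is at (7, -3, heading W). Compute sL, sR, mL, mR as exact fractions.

15/53 3/10 15/53 -309/530

left sensor world pos  = (5, -4); dL² = 212
right sensor world pos = (5, -2); dR² = 200
sL = 60/212 = 15/53
sR = 60/200 = 3/10
mL = 1·sL + 0·sR = 15/53
mR = -1·sL + -1·sR = -309/530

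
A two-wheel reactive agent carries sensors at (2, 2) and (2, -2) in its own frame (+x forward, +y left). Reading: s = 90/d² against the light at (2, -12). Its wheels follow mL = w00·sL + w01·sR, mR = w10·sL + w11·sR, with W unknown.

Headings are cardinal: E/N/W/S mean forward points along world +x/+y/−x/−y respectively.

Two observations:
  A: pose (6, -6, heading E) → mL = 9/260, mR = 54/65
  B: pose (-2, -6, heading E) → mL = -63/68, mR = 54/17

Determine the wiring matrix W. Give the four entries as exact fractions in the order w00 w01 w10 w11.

1 -1/2 -1 1

obs A: pose=(6,-6,E) → sL=9/10, sR=45/26, mL=9/260, mR=54/65
obs B: pose=(-2,-6,E) → sL=45/34, sR=9/2, mL=-63/68, mR=54/17
sensor matrix S = [[9/10, 45/26], [45/34, 9/2]]; det S = 1944/1105
solve [mL_A; mL_B] = S·[w00; w01] and [mR_A; mR_B] = S·[w10; w11]:
  w00 = 1, w01 = -1/2, w10 = -1, w11 = 1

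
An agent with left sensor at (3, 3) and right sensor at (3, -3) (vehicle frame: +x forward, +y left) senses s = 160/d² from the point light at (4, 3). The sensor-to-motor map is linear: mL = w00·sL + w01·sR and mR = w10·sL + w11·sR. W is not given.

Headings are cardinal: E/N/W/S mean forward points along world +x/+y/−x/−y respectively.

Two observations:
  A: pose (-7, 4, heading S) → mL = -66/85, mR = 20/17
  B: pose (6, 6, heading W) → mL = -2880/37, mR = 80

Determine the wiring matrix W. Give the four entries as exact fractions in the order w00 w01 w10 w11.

obs A: pose=(-7,4,S) → sL=40/17, sR=4/5, mL=-66/85, mR=20/17
obs B: pose=(6,6,W) → sL=160, sR=160/37, mL=-2880/37, mR=80
sensor matrix S = [[40/17, 4/5], [160, 160/37]]; det S = -74112/629
solve [mL_A; mL_B] = S·[w00; w01] and [mR_A; mR_B] = S·[w10; w11]:
  w00 = -1/2, w01 = 1/2, w10 = 1/2, w11 = 0

-1/2 1/2 1/2 0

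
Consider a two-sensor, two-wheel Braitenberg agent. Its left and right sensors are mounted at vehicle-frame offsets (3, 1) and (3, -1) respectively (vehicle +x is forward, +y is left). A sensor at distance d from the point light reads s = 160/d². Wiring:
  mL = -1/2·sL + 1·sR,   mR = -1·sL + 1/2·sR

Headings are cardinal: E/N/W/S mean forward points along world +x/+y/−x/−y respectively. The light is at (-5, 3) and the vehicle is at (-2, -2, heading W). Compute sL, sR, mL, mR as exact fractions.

40/9 10 70/9 5/9

left sensor world pos  = (-5, -3); dL² = 36
right sensor world pos = (-5, -1); dR² = 16
sL = 160/36 = 40/9
sR = 160/16 = 10
mL = -1/2·sL + 1·sR = 70/9
mR = -1·sL + 1/2·sR = 5/9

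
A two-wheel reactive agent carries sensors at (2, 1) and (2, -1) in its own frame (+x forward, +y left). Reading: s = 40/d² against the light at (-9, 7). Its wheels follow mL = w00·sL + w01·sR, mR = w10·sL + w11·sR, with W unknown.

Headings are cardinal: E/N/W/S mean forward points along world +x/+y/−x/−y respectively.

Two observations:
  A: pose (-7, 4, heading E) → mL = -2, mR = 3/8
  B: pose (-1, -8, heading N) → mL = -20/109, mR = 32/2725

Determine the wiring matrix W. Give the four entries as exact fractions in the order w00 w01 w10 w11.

-1 0 1/2 -1/2

obs A: pose=(-7,4,E) → sL=2, sR=5/4, mL=-2, mR=3/8
obs B: pose=(-1,-8,N) → sL=20/109, sR=4/25, mL=-20/109, mR=32/2725
sensor matrix S = [[2, 5/4], [20/109, 4/25]]; det S = 247/2725
solve [mL_A; mL_B] = S·[w00; w01] and [mR_A; mR_B] = S·[w10; w11]:
  w00 = -1, w01 = 0, w10 = 1/2, w11 = -1/2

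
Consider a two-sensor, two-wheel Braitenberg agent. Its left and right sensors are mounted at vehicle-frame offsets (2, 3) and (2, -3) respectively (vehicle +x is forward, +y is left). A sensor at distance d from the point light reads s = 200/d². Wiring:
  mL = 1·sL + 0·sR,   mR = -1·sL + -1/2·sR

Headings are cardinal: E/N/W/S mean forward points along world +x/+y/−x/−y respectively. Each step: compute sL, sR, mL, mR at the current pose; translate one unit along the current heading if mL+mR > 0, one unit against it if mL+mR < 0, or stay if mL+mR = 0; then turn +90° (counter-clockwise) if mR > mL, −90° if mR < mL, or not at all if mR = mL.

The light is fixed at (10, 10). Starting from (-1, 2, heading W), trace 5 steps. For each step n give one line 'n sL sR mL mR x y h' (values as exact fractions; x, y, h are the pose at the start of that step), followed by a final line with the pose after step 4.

n=0: pose=(-1,2,W); sL=20/29, sR=100/97; mL=20/29, mR=-3390/2813; mL+mR=-50/97 → advance -1; mR−mL=-5330/2813 → turn -1·90°
n=1: pose=(0,2,N); sL=40/41, sR=40/17; mL=40/41, mR=-1500/697; mL+mR=-20/17 → advance -1; mR−mL=-2180/697 → turn -1·90°
n=2: pose=(0,1,E); sL=2, sR=25/26; mL=2, mR=-129/52; mL+mR=-25/52 → advance -1; mR−mL=-233/52 → turn -1·90°
n=3: pose=(-1,1,S); sL=40/37, sR=200/317; mL=40/37, mR=-16380/11729; mL+mR=-100/317 → advance -1; mR−mL=-29060/11729 → turn -1·90°
n=4: pose=(-1,2,W); sL=20/29, sR=100/97; mL=20/29, mR=-3390/2813; mL+mR=-50/97 → advance -1; mR−mL=-5330/2813 → turn -1·90°

0 20/29 100/97 20/29 -3390/2813 -1 2 W
1 40/41 40/17 40/41 -1500/697 0 2 N
2 2 25/26 2 -129/52 0 1 E
3 40/37 200/317 40/37 -16380/11729 -1 1 S
4 20/29 100/97 20/29 -3390/2813 -1 2 W
final 0 2 N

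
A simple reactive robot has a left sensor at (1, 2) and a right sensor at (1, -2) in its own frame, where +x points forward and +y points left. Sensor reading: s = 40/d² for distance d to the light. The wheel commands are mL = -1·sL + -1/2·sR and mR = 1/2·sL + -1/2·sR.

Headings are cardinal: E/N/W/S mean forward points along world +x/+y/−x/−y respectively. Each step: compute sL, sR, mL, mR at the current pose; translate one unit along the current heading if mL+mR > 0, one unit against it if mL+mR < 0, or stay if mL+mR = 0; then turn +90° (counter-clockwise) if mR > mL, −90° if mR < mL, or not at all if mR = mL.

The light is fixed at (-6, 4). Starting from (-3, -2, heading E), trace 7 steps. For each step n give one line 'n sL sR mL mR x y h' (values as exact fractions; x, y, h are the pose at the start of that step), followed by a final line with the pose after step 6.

n=0: pose=(-3,-2,E); sL=5/4, sR=1/2; mL=-3/2, mR=3/8; mL+mR=-9/8 → advance -1; mR−mL=15/8 → turn +1·90°
n=1: pose=(-4,-2,N); sL=8/5, sR=40/41; mL=-428/205, mR=64/205; mL+mR=-364/205 → advance -1; mR−mL=12/5 → turn +1·90°
n=2: pose=(-4,-3,W); sL=20/41, sR=20/13; mL=-670/533, mR=-280/533; mL+mR=-950/533 → advance -1; mR−mL=30/41 → turn +1·90°
n=3: pose=(-3,-3,S); sL=40/89, sR=8/13; mL=-876/1157, mR=-96/1157; mL+mR=-972/1157 → advance -1; mR−mL=60/89 → turn +1·90°
n=4: pose=(-3,-2,E); sL=5/4, sR=1/2; mL=-3/2, mR=3/8; mL+mR=-9/8 → advance -1; mR−mL=15/8 → turn +1·90°
n=5: pose=(-4,-2,N); sL=8/5, sR=40/41; mL=-428/205, mR=64/205; mL+mR=-364/205 → advance -1; mR−mL=12/5 → turn +1·90°
n=6: pose=(-4,-3,W); sL=20/41, sR=20/13; mL=-670/533, mR=-280/533; mL+mR=-950/533 → advance -1; mR−mL=30/41 → turn +1·90°

0 5/4 1/2 -3/2 3/8 -3 -2 E
1 8/5 40/41 -428/205 64/205 -4 -2 N
2 20/41 20/13 -670/533 -280/533 -4 -3 W
3 40/89 8/13 -876/1157 -96/1157 -3 -3 S
4 5/4 1/2 -3/2 3/8 -3 -2 E
5 8/5 40/41 -428/205 64/205 -4 -2 N
6 20/41 20/13 -670/533 -280/533 -4 -3 W
final -3 -3 S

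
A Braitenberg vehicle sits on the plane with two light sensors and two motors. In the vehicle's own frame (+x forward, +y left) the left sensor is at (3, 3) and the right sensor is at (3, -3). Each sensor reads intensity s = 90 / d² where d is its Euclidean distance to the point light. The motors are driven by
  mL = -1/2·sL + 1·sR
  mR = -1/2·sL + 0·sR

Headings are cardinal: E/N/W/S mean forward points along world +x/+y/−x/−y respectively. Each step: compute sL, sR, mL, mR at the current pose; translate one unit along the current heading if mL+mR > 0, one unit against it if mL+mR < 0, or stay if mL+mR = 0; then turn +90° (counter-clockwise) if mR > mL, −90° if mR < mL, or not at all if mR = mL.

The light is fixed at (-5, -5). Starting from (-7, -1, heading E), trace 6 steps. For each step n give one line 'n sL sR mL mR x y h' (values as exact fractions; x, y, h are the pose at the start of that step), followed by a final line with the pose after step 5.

0 9/5 45 441/10 -9/10 -7 -1 E
1 18 90/17 -63/17 -9 -6 -1 S
2 9/2 9/8 -9/8 -9/4 -6 0 W
3 90/73 90/73 45/73 -45/73 -5 0 N
4 90/73 90/13 5985/949 -45/73 -5 0 E
5 9/2 45/4 9 -9/4 -4 0 S
final -4 -1 W

n=0: pose=(-7,-1,E); sL=9/5, sR=45; mL=441/10, mR=-9/10; mL+mR=216/5 → advance +1; mR−mL=-45 → turn -1·90°
n=1: pose=(-6,-1,S); sL=18, sR=90/17; mL=-63/17, mR=-9; mL+mR=-216/17 → advance -1; mR−mL=-90/17 → turn -1·90°
n=2: pose=(-6,0,W); sL=9/2, sR=9/8; mL=-9/8, mR=-9/4; mL+mR=-27/8 → advance -1; mR−mL=-9/8 → turn -1·90°
n=3: pose=(-5,0,N); sL=90/73, sR=90/73; mL=45/73, mR=-45/73; mL+mR=0 → advance +0; mR−mL=-90/73 → turn -1·90°
n=4: pose=(-5,0,E); sL=90/73, sR=90/13; mL=5985/949, mR=-45/73; mL+mR=5400/949 → advance +1; mR−mL=-90/13 → turn -1·90°
n=5: pose=(-4,0,S); sL=9/2, sR=45/4; mL=9, mR=-9/4; mL+mR=27/4 → advance +1; mR−mL=-45/4 → turn -1·90°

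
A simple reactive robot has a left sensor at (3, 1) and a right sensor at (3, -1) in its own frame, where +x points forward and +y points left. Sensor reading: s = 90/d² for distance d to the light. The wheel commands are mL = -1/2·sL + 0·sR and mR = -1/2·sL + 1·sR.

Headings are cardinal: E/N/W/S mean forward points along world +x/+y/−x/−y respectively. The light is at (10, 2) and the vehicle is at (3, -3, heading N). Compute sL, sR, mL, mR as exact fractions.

45/34 9/4 -45/68 27/17

left sensor world pos  = (2, 0); dL² = 68
right sensor world pos = (4, 0); dR² = 40
sL = 90/68 = 45/34
sR = 90/40 = 9/4
mL = -1/2·sL + 0·sR = -45/68
mR = -1/2·sL + 1·sR = 27/17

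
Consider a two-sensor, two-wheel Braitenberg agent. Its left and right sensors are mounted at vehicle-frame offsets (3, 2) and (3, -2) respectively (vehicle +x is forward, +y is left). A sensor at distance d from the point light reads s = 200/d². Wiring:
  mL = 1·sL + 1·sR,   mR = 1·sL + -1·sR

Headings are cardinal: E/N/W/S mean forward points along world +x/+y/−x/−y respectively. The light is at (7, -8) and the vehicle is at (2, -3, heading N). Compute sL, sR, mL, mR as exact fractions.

left sensor world pos  = (0, 0); dL² = 113
right sensor world pos = (4, 0); dR² = 73
sL = 200/113 = 200/113
sR = 200/73 = 200/73
mL = 1·sL + 1·sR = 37200/8249
mR = 1·sL + -1·sR = -8000/8249

200/113 200/73 37200/8249 -8000/8249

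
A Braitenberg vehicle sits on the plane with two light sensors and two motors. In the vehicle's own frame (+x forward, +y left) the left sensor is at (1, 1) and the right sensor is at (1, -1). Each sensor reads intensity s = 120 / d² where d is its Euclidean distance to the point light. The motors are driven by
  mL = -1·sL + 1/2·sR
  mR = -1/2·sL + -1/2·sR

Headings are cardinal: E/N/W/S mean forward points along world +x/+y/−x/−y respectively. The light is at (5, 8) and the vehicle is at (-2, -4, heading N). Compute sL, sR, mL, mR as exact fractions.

24/37 120/157 -1548/5809 -4104/5809

left sensor world pos  = (-3, -3); dL² = 185
right sensor world pos = (-1, -3); dR² = 157
sL = 120/185 = 24/37
sR = 120/157 = 120/157
mL = -1·sL + 1/2·sR = -1548/5809
mR = -1/2·sL + -1/2·sR = -4104/5809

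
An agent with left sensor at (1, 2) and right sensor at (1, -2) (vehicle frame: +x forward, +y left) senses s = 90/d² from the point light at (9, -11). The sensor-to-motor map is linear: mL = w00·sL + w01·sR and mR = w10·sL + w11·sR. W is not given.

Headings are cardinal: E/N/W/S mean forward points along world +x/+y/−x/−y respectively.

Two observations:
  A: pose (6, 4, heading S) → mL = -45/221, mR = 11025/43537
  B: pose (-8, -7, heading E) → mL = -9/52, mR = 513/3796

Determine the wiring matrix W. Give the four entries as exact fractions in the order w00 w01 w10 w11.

obs A: pose=(6,4,S) → sL=90/197, sR=90/221, mL=-45/221, mR=11025/43537
obs B: pose=(-8,-7,E) → sL=45/146, sR=9/26, mL=-9/52, mR=513/3796
sensor matrix S = [[90/197, 90/221], [45/146, 9/26]]; det S = 103680/3178201
solve [mL_A; mL_B] = S·[w00; w01] and [mR_A; mR_B] = S·[w10; w11]:
  w00 = 0, w01 = -1/2, w10 = 1, w11 = -1/2

0 -1/2 1 -1/2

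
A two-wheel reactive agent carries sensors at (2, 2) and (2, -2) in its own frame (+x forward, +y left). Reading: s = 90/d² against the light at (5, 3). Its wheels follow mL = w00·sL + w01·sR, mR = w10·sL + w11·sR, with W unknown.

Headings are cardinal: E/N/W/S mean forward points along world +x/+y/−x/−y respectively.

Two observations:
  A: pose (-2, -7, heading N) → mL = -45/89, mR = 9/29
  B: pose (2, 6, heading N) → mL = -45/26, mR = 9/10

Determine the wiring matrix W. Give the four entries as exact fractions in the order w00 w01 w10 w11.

0 -1/2 1/2 0

obs A: pose=(-2,-7,N) → sL=18/29, sR=90/89, mL=-45/89, mR=9/29
obs B: pose=(2,6,N) → sL=9/5, sR=45/13, mL=-45/26, mR=9/10
sensor matrix S = [[18/29, 90/89], [9/5, 45/13]]; det S = 11016/33553
solve [mL_A; mL_B] = S·[w00; w01] and [mR_A; mR_B] = S·[w10; w11]:
  w00 = 0, w01 = -1/2, w10 = 1/2, w11 = 0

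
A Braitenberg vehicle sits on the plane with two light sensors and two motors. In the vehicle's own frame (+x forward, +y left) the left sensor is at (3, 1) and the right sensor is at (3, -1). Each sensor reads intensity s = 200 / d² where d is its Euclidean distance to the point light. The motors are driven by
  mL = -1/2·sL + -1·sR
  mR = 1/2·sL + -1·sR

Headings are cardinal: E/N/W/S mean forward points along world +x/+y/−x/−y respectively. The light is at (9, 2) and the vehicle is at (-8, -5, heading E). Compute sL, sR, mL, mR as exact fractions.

left sensor world pos  = (-5, -4); dL² = 232
right sensor world pos = (-5, -6); dR² = 260
sL = 200/232 = 25/29
sR = 200/260 = 10/13
mL = -1/2·sL + -1·sR = -905/754
mR = 1/2·sL + -1·sR = -255/754

25/29 10/13 -905/754 -255/754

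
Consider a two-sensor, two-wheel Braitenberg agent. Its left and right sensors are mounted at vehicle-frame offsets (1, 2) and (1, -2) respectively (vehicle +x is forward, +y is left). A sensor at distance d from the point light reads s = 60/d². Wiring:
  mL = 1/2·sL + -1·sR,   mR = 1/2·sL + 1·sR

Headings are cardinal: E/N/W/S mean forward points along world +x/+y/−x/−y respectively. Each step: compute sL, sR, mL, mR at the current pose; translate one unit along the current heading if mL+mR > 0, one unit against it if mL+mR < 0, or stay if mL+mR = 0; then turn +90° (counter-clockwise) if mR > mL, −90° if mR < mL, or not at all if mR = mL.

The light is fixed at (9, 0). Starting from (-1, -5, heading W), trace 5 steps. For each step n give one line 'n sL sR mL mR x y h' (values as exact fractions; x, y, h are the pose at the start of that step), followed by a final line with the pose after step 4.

0 6/17 6/13 -63/221 141/221 -1 -5 W
1 20/39 12/41 -58/1599 878/1599 -2 -5 S
2 15/29 15/41 -255/2378 1485/2378 -2 -6 E
3 60/169 60/89 -7470/15041 12810/15041 -1 -6 N
4 6/17 6/13 -63/221 141/221 -1 -5 W
final -2 -5 S

n=0: pose=(-1,-5,W); sL=6/17, sR=6/13; mL=-63/221, mR=141/221; mL+mR=6/17 → advance +1; mR−mL=12/13 → turn +1·90°
n=1: pose=(-2,-5,S); sL=20/39, sR=12/41; mL=-58/1599, mR=878/1599; mL+mR=20/39 → advance +1; mR−mL=24/41 → turn +1·90°
n=2: pose=(-2,-6,E); sL=15/29, sR=15/41; mL=-255/2378, mR=1485/2378; mL+mR=15/29 → advance +1; mR−mL=30/41 → turn +1·90°
n=3: pose=(-1,-6,N); sL=60/169, sR=60/89; mL=-7470/15041, mR=12810/15041; mL+mR=60/169 → advance +1; mR−mL=120/89 → turn +1·90°
n=4: pose=(-1,-5,W); sL=6/17, sR=6/13; mL=-63/221, mR=141/221; mL+mR=6/17 → advance +1; mR−mL=12/13 → turn +1·90°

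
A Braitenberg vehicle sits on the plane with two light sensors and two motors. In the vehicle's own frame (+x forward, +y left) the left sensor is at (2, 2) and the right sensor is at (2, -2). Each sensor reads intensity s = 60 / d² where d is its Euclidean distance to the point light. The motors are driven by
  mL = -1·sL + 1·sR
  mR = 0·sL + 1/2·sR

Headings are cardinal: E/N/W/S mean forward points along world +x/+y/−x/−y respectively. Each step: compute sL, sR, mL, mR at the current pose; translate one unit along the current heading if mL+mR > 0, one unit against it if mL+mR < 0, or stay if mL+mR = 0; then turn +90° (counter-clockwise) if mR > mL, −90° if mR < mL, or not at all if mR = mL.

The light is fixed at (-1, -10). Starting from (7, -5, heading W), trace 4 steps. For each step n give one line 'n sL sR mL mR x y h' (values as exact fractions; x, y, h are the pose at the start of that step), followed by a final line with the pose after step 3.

n=0: pose=(7,-5,W); sL=4/3, sR=12/17; mL=-32/51, mR=6/17; mL+mR=-14/51 → advance -1; mR−mL=50/51 → turn +1·90°
n=1: pose=(8,-5,S); sL=6/13, sR=30/29; mL=216/377, mR=15/29; mL+mR=411/377 → advance +1; mR−mL=-21/377 → turn -1·90°
n=2: pose=(8,-6,W); sL=60/53, sR=12/17; mL=-384/901, mR=6/17; mL+mR=-66/901 → advance -1; mR−mL=702/901 → turn +1·90°
n=3: pose=(9,-6,S); sL=15/37, sR=15/17; mL=300/629, mR=15/34; mL+mR=1155/1258 → advance +1; mR−mL=-45/1258 → turn -1·90°

0 4/3 12/17 -32/51 6/17 7 -5 W
1 6/13 30/29 216/377 15/29 8 -5 S
2 60/53 12/17 -384/901 6/17 8 -6 W
3 15/37 15/17 300/629 15/34 9 -6 S
final 9 -7 W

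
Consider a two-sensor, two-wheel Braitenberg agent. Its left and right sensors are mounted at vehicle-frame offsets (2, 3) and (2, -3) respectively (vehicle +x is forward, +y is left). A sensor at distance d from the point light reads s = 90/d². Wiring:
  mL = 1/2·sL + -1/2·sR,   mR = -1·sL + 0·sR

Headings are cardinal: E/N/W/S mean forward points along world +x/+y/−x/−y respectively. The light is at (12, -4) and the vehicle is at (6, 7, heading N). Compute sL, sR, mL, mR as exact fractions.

9/25 45/89 -162/2225 -9/25

left sensor world pos  = (3, 9); dL² = 250
right sensor world pos = (9, 9); dR² = 178
sL = 90/250 = 9/25
sR = 90/178 = 45/89
mL = 1/2·sL + -1/2·sR = -162/2225
mR = -1·sL + 0·sR = -9/25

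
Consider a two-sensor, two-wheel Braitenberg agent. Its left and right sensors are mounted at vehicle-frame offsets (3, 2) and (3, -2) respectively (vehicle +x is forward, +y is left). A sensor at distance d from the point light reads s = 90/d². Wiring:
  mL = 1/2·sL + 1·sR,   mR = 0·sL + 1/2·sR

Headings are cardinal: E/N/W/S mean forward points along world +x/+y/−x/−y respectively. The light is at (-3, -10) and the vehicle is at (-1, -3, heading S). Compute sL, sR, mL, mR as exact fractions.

left sensor world pos  = (1, -6); dL² = 32
right sensor world pos = (-3, -6); dR² = 16
sL = 90/32 = 45/16
sR = 90/16 = 45/8
mL = 1/2·sL + 1·sR = 225/32
mR = 0·sL + 1/2·sR = 45/16

45/16 45/8 225/32 45/16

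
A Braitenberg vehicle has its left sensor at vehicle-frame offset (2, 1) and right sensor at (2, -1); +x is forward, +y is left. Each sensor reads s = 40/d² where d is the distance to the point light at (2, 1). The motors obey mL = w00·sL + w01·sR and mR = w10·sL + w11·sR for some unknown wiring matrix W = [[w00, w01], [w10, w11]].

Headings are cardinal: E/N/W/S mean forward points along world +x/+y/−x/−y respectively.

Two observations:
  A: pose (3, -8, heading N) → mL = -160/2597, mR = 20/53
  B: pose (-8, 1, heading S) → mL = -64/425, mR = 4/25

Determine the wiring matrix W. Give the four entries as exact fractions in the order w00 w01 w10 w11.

-1 1 0 1/2

obs A: pose=(3,-8,N) → sL=40/49, sR=40/53, mL=-160/2597, mR=20/53
obs B: pose=(-8,1,S) → sL=8/17, sR=8/25, mL=-64/425, mR=4/25
sensor matrix S = [[40/49, 40/53], [8/17, 8/25]]; det S = -20736/220745
solve [mL_A; mL_B] = S·[w00; w01] and [mR_A; mR_B] = S·[w10; w11]:
  w00 = -1, w01 = 1, w10 = 0, w11 = 1/2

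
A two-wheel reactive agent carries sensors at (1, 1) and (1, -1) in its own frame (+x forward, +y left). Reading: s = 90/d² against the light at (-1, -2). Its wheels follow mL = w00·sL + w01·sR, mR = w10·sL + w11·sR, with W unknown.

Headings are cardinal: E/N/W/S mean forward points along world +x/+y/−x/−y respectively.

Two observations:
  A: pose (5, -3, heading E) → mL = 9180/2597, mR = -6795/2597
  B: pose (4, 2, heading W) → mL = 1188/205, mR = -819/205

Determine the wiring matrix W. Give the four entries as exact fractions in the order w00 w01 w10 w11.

obs A: pose=(5,-3,E) → sL=90/49, sR=90/53, mL=9180/2597, mR=-6795/2597
obs B: pose=(4,2,W) → sL=18/5, sR=90/41, mL=1188/205, mR=-819/205
sensor matrix S = [[90/49, 90/53], [18/5, 90/41]]; det S = -221616/106477
solve [mL_A; mL_B] = S·[w00; w01] and [mR_A; mR_B] = S·[w10; w11]:
  w00 = 1, w01 = 1, w10 = -1/2, w11 = -1

1 1 -1/2 -1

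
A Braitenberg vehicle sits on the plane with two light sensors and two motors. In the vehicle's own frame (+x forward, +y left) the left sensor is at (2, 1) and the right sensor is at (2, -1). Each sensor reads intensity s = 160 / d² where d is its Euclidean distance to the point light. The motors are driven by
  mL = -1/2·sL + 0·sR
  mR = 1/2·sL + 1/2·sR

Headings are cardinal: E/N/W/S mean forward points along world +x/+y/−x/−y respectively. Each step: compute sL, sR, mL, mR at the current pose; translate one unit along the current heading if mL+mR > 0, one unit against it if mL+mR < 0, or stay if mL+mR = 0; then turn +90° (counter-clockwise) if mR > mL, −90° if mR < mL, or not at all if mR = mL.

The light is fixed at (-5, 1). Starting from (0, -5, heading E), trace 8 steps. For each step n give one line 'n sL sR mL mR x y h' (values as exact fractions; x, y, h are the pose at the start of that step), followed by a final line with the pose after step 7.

0 80/37 80/49 -40/37 3440/1813 0 -5 E
1 160/41 32/13 -80/41 1696/533 1 -5 N
2 40/13 5 -20/13 105/26 1 -4 W
3 32/17 32/13 -16/17 480/221 0 -4 S
4 80/37 80/49 -40/37 3440/1813 0 -5 E
5 160/41 32/13 -80/41 1696/533 1 -5 N
6 40/13 5 -20/13 105/26 1 -4 W
7 32/17 32/13 -16/17 480/221 0 -4 S
final 0 -5 E

n=0: pose=(0,-5,E); sL=80/37, sR=80/49; mL=-40/37, mR=3440/1813; mL+mR=40/49 → advance +1; mR−mL=5400/1813 → turn +1·90°
n=1: pose=(1,-5,N); sL=160/41, sR=32/13; mL=-80/41, mR=1696/533; mL+mR=16/13 → advance +1; mR−mL=2736/533 → turn +1·90°
n=2: pose=(1,-4,W); sL=40/13, sR=5; mL=-20/13, mR=105/26; mL+mR=5/2 → advance +1; mR−mL=145/26 → turn +1·90°
n=3: pose=(0,-4,S); sL=32/17, sR=32/13; mL=-16/17, mR=480/221; mL+mR=16/13 → advance +1; mR−mL=688/221 → turn +1·90°
n=4: pose=(0,-5,E); sL=80/37, sR=80/49; mL=-40/37, mR=3440/1813; mL+mR=40/49 → advance +1; mR−mL=5400/1813 → turn +1·90°
n=5: pose=(1,-5,N); sL=160/41, sR=32/13; mL=-80/41, mR=1696/533; mL+mR=16/13 → advance +1; mR−mL=2736/533 → turn +1·90°
n=6: pose=(1,-4,W); sL=40/13, sR=5; mL=-20/13, mR=105/26; mL+mR=5/2 → advance +1; mR−mL=145/26 → turn +1·90°
n=7: pose=(0,-4,S); sL=32/17, sR=32/13; mL=-16/17, mR=480/221; mL+mR=16/13 → advance +1; mR−mL=688/221 → turn +1·90°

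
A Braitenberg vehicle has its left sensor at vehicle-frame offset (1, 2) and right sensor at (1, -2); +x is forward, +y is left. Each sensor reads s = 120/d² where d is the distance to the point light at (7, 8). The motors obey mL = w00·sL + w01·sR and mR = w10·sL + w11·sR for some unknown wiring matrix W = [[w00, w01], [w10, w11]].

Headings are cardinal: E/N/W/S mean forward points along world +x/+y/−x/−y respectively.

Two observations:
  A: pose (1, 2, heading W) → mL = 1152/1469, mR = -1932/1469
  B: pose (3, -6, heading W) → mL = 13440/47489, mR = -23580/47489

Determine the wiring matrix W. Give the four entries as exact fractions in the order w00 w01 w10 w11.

obs A: pose=(1,2,W) → sL=120/113, sR=24/13, mL=1152/1469, mR=-1932/1469
obs B: pose=(3,-6,W) → sL=120/281, sR=120/169, mL=13440/47489, mR=-23580/47489
sensor matrix S = [[120/113, 24/13], [120/281, 120/169]]; det S = -184320/5366257
solve [mL_A; mL_B] = S·[w00; w01] and [mR_A; mR_B] = S·[w10; w11]:
  w00 = -1, w01 = 1, w10 = 1/2, w11 = -1

-1 1 1/2 -1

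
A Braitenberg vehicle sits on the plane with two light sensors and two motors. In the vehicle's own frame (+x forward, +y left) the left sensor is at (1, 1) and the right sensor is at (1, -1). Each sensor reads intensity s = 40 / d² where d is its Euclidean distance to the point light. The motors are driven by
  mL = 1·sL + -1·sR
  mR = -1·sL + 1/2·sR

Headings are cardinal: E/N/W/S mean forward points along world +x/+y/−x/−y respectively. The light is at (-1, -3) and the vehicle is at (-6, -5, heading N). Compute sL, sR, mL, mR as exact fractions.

40/37 40/17 -800/629 60/629

left sensor world pos  = (-7, -4); dL² = 37
right sensor world pos = (-5, -4); dR² = 17
sL = 40/37 = 40/37
sR = 40/17 = 40/17
mL = 1·sL + -1·sR = -800/629
mR = -1·sL + 1/2·sR = 60/629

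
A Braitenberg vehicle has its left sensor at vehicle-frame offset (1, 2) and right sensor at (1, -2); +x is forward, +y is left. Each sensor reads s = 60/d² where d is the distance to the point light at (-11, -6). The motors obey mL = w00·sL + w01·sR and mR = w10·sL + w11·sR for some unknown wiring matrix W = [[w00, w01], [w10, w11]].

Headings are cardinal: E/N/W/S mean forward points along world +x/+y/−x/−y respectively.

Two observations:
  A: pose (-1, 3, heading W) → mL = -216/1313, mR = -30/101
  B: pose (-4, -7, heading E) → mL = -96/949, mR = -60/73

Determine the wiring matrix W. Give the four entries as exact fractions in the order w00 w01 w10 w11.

-1 1 0 -1

obs A: pose=(-1,3,W) → sL=6/13, sR=30/101, mL=-216/1313, mR=-30/101
obs B: pose=(-4,-7,E) → sL=12/13, sR=60/73, mL=-96/949, mR=-60/73
sensor matrix S = [[6/13, 30/101], [12/13, 60/73]]; det S = 10080/95849
solve [mL_A; mL_B] = S·[w00; w01] and [mR_A; mR_B] = S·[w10; w11]:
  w00 = -1, w01 = 1, w10 = 0, w11 = -1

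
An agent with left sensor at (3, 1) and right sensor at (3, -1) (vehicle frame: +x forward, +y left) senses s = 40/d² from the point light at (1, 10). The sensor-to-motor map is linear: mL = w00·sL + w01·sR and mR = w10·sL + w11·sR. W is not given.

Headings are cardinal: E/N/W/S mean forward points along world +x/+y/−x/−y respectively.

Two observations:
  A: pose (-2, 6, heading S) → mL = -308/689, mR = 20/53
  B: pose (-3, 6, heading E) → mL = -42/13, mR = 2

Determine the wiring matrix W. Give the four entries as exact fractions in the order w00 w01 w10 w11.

obs A: pose=(-2,6,S) → sL=40/53, sR=8/13, mL=-308/689, mR=20/53
obs B: pose=(-3,6,E) → sL=4, sR=20/13, mL=-42/13, mR=2
sensor matrix S = [[40/53, 8/13], [4, 20/13]]; det S = -896/689
solve [mL_A; mL_B] = S·[w00; w01] and [mR_A; mR_B] = S·[w10; w11]:
  w00 = -1, w01 = 1/2, w10 = 1/2, w11 = 0

-1 1/2 1/2 0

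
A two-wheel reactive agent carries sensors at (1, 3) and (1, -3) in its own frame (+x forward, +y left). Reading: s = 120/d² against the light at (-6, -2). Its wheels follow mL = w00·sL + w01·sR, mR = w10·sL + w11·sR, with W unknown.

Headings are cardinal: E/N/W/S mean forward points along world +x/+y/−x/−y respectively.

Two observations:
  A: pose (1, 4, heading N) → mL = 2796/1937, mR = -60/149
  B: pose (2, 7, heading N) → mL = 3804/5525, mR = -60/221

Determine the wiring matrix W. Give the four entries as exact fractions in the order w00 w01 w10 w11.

obs A: pose=(1,4,N) → sL=24/13, sR=120/149, mL=2796/1937, mR=-60/149
obs B: pose=(2,7,N) → sL=24/25, sR=120/221, mL=3804/5525, mR=-60/221
sensor matrix S = [[24/13, 120/149], [24/25, 120/221]]; det S = 490752/2140385
solve [mL_A; mL_B] = S·[w00; w01] and [mR_A; mR_B] = S·[w10; w11]:
  w00 = 1, w01 = -1/2, w10 = 0, w11 = -1/2

1 -1/2 0 -1/2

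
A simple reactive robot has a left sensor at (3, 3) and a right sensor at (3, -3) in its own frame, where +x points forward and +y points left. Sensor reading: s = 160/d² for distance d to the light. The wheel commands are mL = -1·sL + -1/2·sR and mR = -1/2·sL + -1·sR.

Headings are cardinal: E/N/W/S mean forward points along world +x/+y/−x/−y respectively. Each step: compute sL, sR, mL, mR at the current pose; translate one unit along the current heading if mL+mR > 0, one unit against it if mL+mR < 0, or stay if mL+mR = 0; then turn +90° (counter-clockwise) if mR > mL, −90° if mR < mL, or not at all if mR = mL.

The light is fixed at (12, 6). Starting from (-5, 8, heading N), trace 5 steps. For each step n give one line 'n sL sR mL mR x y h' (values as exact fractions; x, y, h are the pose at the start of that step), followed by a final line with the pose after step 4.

0 32/85 160/221 -48/65 -1008/1105 -5 8 N
1 40/53 4/5 -306/265 -312/265 -5 7 E
2 160/229 32/89 -17904/20381 -14448/20381 -6 7 S
3 16/25 80/113 -2808/2825 -2904/2825 -6 8 E
4 160/257 32/97 -19632/24929 -15984/24929 -7 8 S
final -7 9 E

n=0: pose=(-5,8,N); sL=32/85, sR=160/221; mL=-48/65, mR=-1008/1105; mL+mR=-1824/1105 → advance -1; mR−mL=-192/1105 → turn -1·90°
n=1: pose=(-5,7,E); sL=40/53, sR=4/5; mL=-306/265, mR=-312/265; mL+mR=-618/265 → advance -1; mR−mL=-6/265 → turn -1·90°
n=2: pose=(-6,7,S); sL=160/229, sR=32/89; mL=-17904/20381, mR=-14448/20381; mL+mR=-32352/20381 → advance -1; mR−mL=3456/20381 → turn +1·90°
n=3: pose=(-6,8,E); sL=16/25, sR=80/113; mL=-2808/2825, mR=-2904/2825; mL+mR=-5712/2825 → advance -1; mR−mL=-96/2825 → turn -1·90°
n=4: pose=(-7,8,S); sL=160/257, sR=32/97; mL=-19632/24929, mR=-15984/24929; mL+mR=-35616/24929 → advance -1; mR−mL=3648/24929 → turn +1·90°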